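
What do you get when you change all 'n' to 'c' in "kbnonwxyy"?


Input string: 'kbnonwxyy'
Operation: replace 'n' with 'c'
Positions of 'n': 2, 4
After replacement: kbcocwxyy


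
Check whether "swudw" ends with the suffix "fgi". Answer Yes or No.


Input string: 'swudw'
Suffix to check: 'fgi'
Last 3 characters of input: 'udw'
Match: False
Result: No


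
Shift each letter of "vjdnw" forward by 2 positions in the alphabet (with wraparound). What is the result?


Input: 'vjdnw', shift = 2
Operation: for each letter, (position + 2) mod 26
Mapping: 'v'(21+2=23)->'x', 'j'(9+2=11)->'l', 'd'(3+2=5)->'f', 'n'(13+2=15)->'p', 'w'(22+2=24)->'y'
Result: xlfpy


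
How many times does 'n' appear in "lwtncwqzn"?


Input string: 'lwtncwqzn'
Target character: 'n'
Scan each position: s[3]='n', s[8]='n'
Matches found at indices: 3, 8
Total: 2


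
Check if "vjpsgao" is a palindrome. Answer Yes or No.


Input string: 'vjpsgao'
Reversed: 'oagspjv'
Compare pairs: s[0]='v' vs s[6]='o' (mismatch), s[1]='j' vs s[5]='a' (mismatch), s[2]='p' vs s[4]='g' (mismatch)
Palindrome: No


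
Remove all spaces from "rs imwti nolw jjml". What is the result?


Input string: 'rs imwti nolw jjml'
Operation: remove all spaces
Words: 'rs', 'imwti', 'nolw', 'jjml'
Join without spaces: rsimwtinolwjjml


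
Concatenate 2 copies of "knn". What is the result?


Input string: 'knn'
Operation: repeat 2 times
Concatenation: 'knn' + 'knn'
Result: knnknn


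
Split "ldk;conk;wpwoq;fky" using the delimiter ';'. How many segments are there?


Input string: 'ldk;conk;wpwoq;fky'
Delimiter: ';'
Split result: 'ldk', 'conk', 'wpwoq', 'fky'
Number of parts: 4


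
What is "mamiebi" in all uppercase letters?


Input string: 'mamiebi'
Operation: convert each letter to uppercase
Mapping: 'm'->'M', 'a'->'A', 'm'->'M', 'i'->'I', 'e'->'E', 'b'->'B', 'i'->'I'
Result: MAMIEBI


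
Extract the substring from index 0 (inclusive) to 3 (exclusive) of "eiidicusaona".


Input string: 'eiidicusaona'
Operation: slice [0:3]
Extract characters: s[0]='e', s[1]='i', s[2]='i'
Result: eii


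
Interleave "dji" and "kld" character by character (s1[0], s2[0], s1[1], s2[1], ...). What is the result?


String 1: 'dji'
String 2: 'kld'
Operation: alternate characters
Pairs: 'd'+'k', 'j'+'l', 'i'+'d'
Result: dkjlid


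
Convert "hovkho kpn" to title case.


Input string: 'hovkho kpn'
Operation: capitalize first letter of each word
Word transformations: 'hovkho'->'Hovkho', 'kpn'->'Kpn'
Result: Hovkho Kpn


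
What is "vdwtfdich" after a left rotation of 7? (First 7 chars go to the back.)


Input: 'vdwtfdich', shift = 7
Operation: split at index 7 and swap parts
Front part s[0:7] = 'vdwtfdi'
Back part s[7:] = 'ch'
Rotated = back + front = 'ch' + 'vdwtfdi'
Result: chvdwtfdi


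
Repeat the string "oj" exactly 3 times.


Input string: 'oj'
Operation: repeat 3 times
Concatenation: 'oj' + 'oj' + 'oj'
Result: ojojoj


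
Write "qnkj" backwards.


Input string: 'qnkj'
Operation: reverse character order
Original order: 'q' -> 'n' -> 'k' -> 'j'
Reversed order: 'j' -> 'k' -> 'n' -> 'q'
Result: jknq


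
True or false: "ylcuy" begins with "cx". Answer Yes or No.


Input string: 'ylcuy'
Prefix to check: 'cx'
First 2 characters of input: 'yl'
Match: False
Result: No


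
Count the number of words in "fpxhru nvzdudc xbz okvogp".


Input string: 'fpxhru nvzdudc xbz okvogp'
Operation: split by spaces
Words found: 'fpxhru', 'nvzdudc', 'xbz', 'okvogp'
Word count: 4


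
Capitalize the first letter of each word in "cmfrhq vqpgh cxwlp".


Input string: 'cmfrhq vqpgh cxwlp'
Operation: capitalize first letter of each word
Word transformations: 'cmfrhq'->'Cmfrhq', 'vqpgh'->'Vqpgh', 'cxwlp'->'Cxwlp'
Result: Cmfrhq Vqpgh Cxwlp


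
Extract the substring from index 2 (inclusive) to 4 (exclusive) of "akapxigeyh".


Input string: 'akapxigeyh'
Operation: slice [2:4]
Extract characters: s[2]='a', s[3]='p'
Result: ap


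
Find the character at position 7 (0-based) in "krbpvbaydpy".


Input string: 'krbpvbaydpy'
Operation: get character at index 7
Index mapping: s[0]='k', s[1]='r', s[2]='b', s[3]='p', s[4]='v', s[5]='b', s[6]='a', s[7]='y'
Result: 'y'


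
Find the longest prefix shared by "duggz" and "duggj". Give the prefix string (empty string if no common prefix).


String 1: 'duggz'
String 2: 'duggj'
Compare position by position:
pos 0: 'd' vs 'd' match
pos 1: 'u' vs 'u' match
pos 2: 'g' vs 'g' match
pos 3: 'g' vs 'g' match
pos 4: 'z' vs 'j' differ -> stop
Longest common prefix: "dugg" (length 4)


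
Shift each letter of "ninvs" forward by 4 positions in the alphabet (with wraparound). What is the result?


Input: 'ninvs', shift = 4
Operation: for each letter, (position + 4) mod 26
Mapping: 'n'(13+4=17)->'r', 'i'(8+4=12)->'m', 'n'(13+4=17)->'r', 'v'(21+4=25)->'z', 's'(18+4=22)->'w'
Result: rmrzw


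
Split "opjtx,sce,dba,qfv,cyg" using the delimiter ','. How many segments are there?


Input string: 'opjtx,sce,dba,qfv,cyg'
Delimiter: ','
Split result: 'opjtx', 'sce', 'dba', 'qfv', 'cyg'
Number of parts: 5


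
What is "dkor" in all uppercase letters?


Input string: 'dkor'
Operation: convert each letter to uppercase
Mapping: 'd'->'D', 'k'->'K', 'o'->'O', 'r'->'R'
Result: DKOR


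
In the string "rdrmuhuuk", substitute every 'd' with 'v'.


Input string: 'rdrmuhuuk'
Operation: replace 'd' with 'v'
Positions of 'd': 1
After replacement: rvrmuhuuk


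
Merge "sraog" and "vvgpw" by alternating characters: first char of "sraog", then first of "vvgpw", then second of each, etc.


String 1: 'sraog'
String 2: 'vvgpw'
Operation: alternate characters
Pairs: 's'+'v', 'r'+'v', 'a'+'g', 'o'+'p', 'g'+'w'
Result: svrvagopgw


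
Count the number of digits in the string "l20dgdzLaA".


Input string: 'l20dgdzLaA'
Operation: count digit characters (0-9)
Scan: 'l', '2'(digit), '0'(digit), 'd', 'g', 'd', 'z', 'L', 'a', 'A'
Digits found: 2
Result: 2


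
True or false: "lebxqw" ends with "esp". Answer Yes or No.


Input string: 'lebxqw'
Suffix to check: 'esp'
Last 3 characters of input: 'xqw'
Match: False
Result: No


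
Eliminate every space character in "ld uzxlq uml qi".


Input string: 'ld uzxlq uml qi'
Operation: remove all spaces
Words: 'ld', 'uzxlq', 'uml', 'qi'
Join without spaces: lduzxlqumlqi


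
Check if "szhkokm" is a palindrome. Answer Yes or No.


Input string: 'szhkokm'
Reversed: 'mkokhzs'
Compare pairs: s[0]='s' vs s[6]='m' (mismatch), s[1]='z' vs s[5]='k' (mismatch), s[2]='h' vs s[4]='o' (mismatch)
Palindrome: No


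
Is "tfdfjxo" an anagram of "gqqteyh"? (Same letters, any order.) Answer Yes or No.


String 1: 'gqqteyh' -> sorted: 'eghqqty'
String 2: 'tfdfjxo' -> sorted: 'dffjotx'
Compare sorted forms: 'eghqqty' != 'dffjotx'
Anagram: No


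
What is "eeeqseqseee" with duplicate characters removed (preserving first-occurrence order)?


Input: 'eeeqseqseee'
Operation: keep first occurrence of each character
Scan: s[0]='e' new -> keep; s[1]='e' seen -> skip; s[2]='e' seen -> skip; s[3]='q' new -> keep; s[4]='s' new -> keep; s[5]='e' seen -> skip; s[6]='q' seen -> skip; s[7]='s' seen -> skip; s[8]='e' seen -> skip; s[9]='e' seen -> skip; s[10]='e' seen -> skip
Result: eqs


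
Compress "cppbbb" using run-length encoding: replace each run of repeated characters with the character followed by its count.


Input: 'cppbbb'
Operation: identify consecutive runs
Runs: 'c' -> c1, 'pp' -> p2, 'bbb' -> b3
Encoded: c1p2b3


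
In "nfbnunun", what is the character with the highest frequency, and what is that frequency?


Input: 'nfbnunun'
Operation: tally each character
Counts: 'b':1, 'f':1, 'n':4, 'u':2
Maximum: 'n' appears 4 times


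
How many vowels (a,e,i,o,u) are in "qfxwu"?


Input string: 'qfxwu'
Operation: count vowels (a, e, i, o, u)
Scan: s[0]='q', s[1]='f', s[2]='x', s[3]='w', s[4]='u' (vowel)
Vowels found: 1
Result: 1


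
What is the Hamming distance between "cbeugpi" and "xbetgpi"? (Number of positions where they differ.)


String 1: 'cbeugpi'
String 2: 'xbetgpi'
Compare each position: pos 0: 'c'!='x', pos 1: 'b'=='b', pos 2: 'e'=='e', pos 3: 'u'!='t', pos 4: 'g'=='g', pos 5: 'p'=='p', pos 6: 'i'=='i'
Differing positions: 2
Hamming distance: 2


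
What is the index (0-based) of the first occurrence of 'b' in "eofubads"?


Input string: 'eofubads'
Target: 'b'
Scanning left to right: s[0]='e', s[1]='o', s[2]='f', s[3]='u', s[4]='b'
First match at index: 4


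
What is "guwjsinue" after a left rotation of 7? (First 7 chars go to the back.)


Input: 'guwjsinue', shift = 7
Operation: split at index 7 and swap parts
Front part s[0:7] = 'guwjsin'
Back part s[7:] = 'ue'
Rotated = back + front = 'ue' + 'guwjsin'
Result: ueguwjsin


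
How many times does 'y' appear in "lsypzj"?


Input string: 'lsypzj'
Target character: 'y'
Scan each position: s[2]='y'
Matches found at indices: 2
Total: 1


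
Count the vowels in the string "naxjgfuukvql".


Input string: 'naxjgfuukvql'
Operation: count vowels (a, e, i, o, u)
Scan: s[0]='n', s[1]='a' (vowel), s[2]='x', s[3]='j', s[4]='g', s[5]='f', s[6]='u' (vowel), s[7]='u' (vowel), s[8]='k', s[9]='v', s[10]='q', s[11]='l'
Vowels found: 3
Result: 3


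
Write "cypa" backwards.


Input string: 'cypa'
Operation: reverse character order
Original order: 'c' -> 'y' -> 'p' -> 'a'
Reversed order: 'a' -> 'p' -> 'y' -> 'c'
Result: apyc


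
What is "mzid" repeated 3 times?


Input string: 'mzid'
Operation: repeat 3 times
Concatenation: 'mzid' + 'mzid' + 'mzid'
Result: mzidmzidmzid


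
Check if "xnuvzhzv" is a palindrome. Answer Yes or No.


Input string: 'xnuvzhzv'
Reversed: 'vzhzvunx'
Compare pairs: s[0]='x' vs s[7]='v' (mismatch), s[1]='n' vs s[6]='z' (mismatch), s[2]='u' vs s[5]='h' (mismatch), s[3]='v' vs s[4]='z' (mismatch)
Palindrome: No


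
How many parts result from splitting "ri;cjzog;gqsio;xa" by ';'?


Input string: 'ri;cjzog;gqsio;xa'
Delimiter: ';'
Split result: 'ri', 'cjzog', 'gqsio', 'xa'
Number of parts: 4


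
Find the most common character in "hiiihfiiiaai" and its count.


Input: 'hiiihfiiiaai'
Operation: tally each character
Counts: 'a':2, 'f':1, 'h':2, 'i':7
Maximum: 'i' appears 7 times


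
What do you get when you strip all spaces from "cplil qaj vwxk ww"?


Input string: 'cplil qaj vwxk ww'
Operation: remove all spaces
Words: 'cplil', 'qaj', 'vwxk', 'ww'
Join without spaces: cplilqajvwxkww


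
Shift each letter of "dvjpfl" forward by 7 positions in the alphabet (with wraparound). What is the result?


Input: 'dvjpfl', shift = 7
Operation: for each letter, (position + 7) mod 26
Mapping: 'd'(3+7=10)->'k', 'v'(21+7=28, 28 mod 26=2)->'c', 'j'(9+7=16)->'q', 'p'(15+7=22)->'w', 'f'(5+7=12)->'m', 'l'(11+7=18)->'s'
Result: kcqwms


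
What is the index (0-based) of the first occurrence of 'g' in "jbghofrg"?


Input string: 'jbghofrg'
Target: 'g'
Scanning left to right: s[0]='j', s[1]='b', s[2]='g'
First match at index: 2


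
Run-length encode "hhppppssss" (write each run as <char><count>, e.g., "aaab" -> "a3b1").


Input: 'hhppppssss'
Operation: identify consecutive runs
Runs: 'hh' -> h2, 'pppp' -> p4, 'ssss' -> s4
Encoded: h2p4s4


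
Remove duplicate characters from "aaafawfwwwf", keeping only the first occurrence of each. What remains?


Input: 'aaafawfwwwf'
Operation: keep first occurrence of each character
Scan: s[0]='a' new -> keep; s[1]='a' seen -> skip; s[2]='a' seen -> skip; s[3]='f' new -> keep; s[4]='a' seen -> skip; s[5]='w' new -> keep; s[6]='f' seen -> skip; s[7]='w' seen -> skip; s[8]='w' seen -> skip; s[9]='w' seen -> skip; s[10]='f' seen -> skip
Result: afw


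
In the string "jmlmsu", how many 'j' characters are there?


Input string: 'jmlmsu'
Target character: 'j'
Scan each position: s[0]='j'
Matches found at indices: 0
Total: 1


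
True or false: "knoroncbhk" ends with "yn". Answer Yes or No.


Input string: 'knoroncbhk'
Suffix to check: 'yn'
Last 2 characters of input: 'hk'
Match: False
Result: No


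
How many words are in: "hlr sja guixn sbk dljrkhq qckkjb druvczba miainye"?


Input string: 'hlr sja guixn sbk dljrkhq qckkjb druvczba miainye'
Operation: split by spaces
Words found: 'hlr', 'sja', 'guixn', 'sbk', 'dljrkhq', 'qckkjb', 'druvczba', 'miainye'
Word count: 8


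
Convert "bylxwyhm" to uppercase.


Input string: 'bylxwyhm'
Operation: convert each letter to uppercase
Mapping: 'b'->'B', 'y'->'Y', 'l'->'L', 'x'->'X', 'w'->'W', 'y'->'Y', 'h'->'H', 'm'->'M'
Result: BYLXWYHM


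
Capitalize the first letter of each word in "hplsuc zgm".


Input string: 'hplsuc zgm'
Operation: capitalize first letter of each word
Word transformations: 'hplsuc'->'Hplsuc', 'zgm'->'Zgm'
Result: Hplsuc Zgm


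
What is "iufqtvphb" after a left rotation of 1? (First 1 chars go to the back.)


Input: 'iufqtvphb', shift = 1
Operation: split at index 1 and swap parts
Front part s[0:1] = 'i'
Back part s[1:] = 'ufqtvphb'
Rotated = back + front = 'ufqtvphb' + 'i'
Result: ufqtvphbi


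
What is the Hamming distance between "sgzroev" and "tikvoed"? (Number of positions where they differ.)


String 1: 'sgzroev'
String 2: 'tikvoed'
Compare each position: pos 0: 's'!='t', pos 1: 'g'!='i', pos 2: 'z'!='k', pos 3: 'r'!='v', pos 4: 'o'=='o', pos 5: 'e'=='e', pos 6: 'v'!='d'
Differing positions: 5
Hamming distance: 5


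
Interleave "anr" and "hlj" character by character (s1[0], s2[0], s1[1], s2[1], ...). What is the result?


String 1: 'anr'
String 2: 'hlj'
Operation: alternate characters
Pairs: 'a'+'h', 'n'+'l', 'r'+'j'
Result: ahnlrj


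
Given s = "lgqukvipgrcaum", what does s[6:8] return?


Input string: 'lgqukvipgrcaum'
Operation: slice [6:8]
Extract characters: s[6]='i', s[7]='p'
Result: ip


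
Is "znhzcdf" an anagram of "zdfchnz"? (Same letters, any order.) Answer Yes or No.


String 1: 'zdfchnz' -> sorted: 'cdfhnzz'
String 2: 'znhzcdf' -> sorted: 'cdfhnzz'
Compare sorted forms: 'cdfhnzz' == 'cdfhnzz'
Anagram: Yes


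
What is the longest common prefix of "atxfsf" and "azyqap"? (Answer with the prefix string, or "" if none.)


String 1: 'atxfsf'
String 2: 'azyqap'
Compare position by position:
pos 0: 'a' vs 'a' match
pos 1: 't' vs 'z' differ -> stop
Longest common prefix: "a" (length 1)


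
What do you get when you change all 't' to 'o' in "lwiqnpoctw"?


Input string: 'lwiqnpoctw'
Operation: replace 't' with 'o'
Positions of 't': 8
After replacement: lwiqnpocow


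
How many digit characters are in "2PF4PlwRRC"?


Input string: '2PF4PlwRRC'
Operation: count digit characters (0-9)
Scan: '2'(digit), 'P', 'F', '4'(digit), 'P', 'l', 'w', 'R', 'R', 'C'
Digits found: 2
Result: 2


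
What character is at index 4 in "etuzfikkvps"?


Input string: 'etuzfikkvps'
Operation: get character at index 4
Index mapping: s[0]='e', s[1]='t', s[2]='u', s[3]='z', s[4]='f'
Result: 'f'


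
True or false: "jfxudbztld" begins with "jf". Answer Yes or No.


Input string: 'jfxudbztld'
Prefix to check: 'jf'
First 2 characters of input: 'jf'
Match: True
Result: Yes


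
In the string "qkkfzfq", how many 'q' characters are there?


Input string: 'qkkfzfq'
Target character: 'q'
Scan each position: s[0]='q', s[6]='q'
Matches found at indices: 0, 6
Total: 2


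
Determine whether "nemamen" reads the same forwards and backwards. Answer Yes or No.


Input string: 'nemamen'
Reversed: 'nemamen'
Compare pairs: s[0]='n' vs s[6]='n' (match), s[1]='e' vs s[5]='e' (match), s[2]='m' vs s[4]='m' (match)
Palindrome: Yes


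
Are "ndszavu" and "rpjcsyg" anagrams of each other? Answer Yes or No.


String 1: 'ndszavu' -> sorted: 'adnsuvz'
String 2: 'rpjcsyg' -> sorted: 'cgjprsy'
Compare sorted forms: 'adnsuvz' != 'cgjprsy'
Anagram: No


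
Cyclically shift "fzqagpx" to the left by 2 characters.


Input: 'fzqagpx', shift = 2
Operation: split at index 2 and swap parts
Front part s[0:2] = 'fz'
Back part s[2:] = 'qagpx'
Rotated = back + front = 'qagpx' + 'fz'
Result: qagpxfz


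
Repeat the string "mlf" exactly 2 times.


Input string: 'mlf'
Operation: repeat 2 times
Concatenation: 'mlf' + 'mlf'
Result: mlfmlf


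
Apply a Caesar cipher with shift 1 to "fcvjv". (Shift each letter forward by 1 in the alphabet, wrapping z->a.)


Input: 'fcvjv', shift = 1
Operation: for each letter, (position + 1) mod 26
Mapping: 'f'(5+1=6)->'g', 'c'(2+1=3)->'d', 'v'(21+1=22)->'w', 'j'(9+1=10)->'k', 'v'(21+1=22)->'w'
Result: gdwkw


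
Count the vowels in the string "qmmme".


Input string: 'qmmme'
Operation: count vowels (a, e, i, o, u)
Scan: s[0]='q', s[1]='m', s[2]='m', s[3]='m', s[4]='e' (vowel)
Vowels found: 1
Result: 1


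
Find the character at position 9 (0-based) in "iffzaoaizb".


Input string: 'iffzaoaizb'
Operation: get character at index 9
Index mapping: s[0]='i', s[1]='f', s[2]='f', s[3]='z', s[4]='a', s[5]='o', s[6]='a', s[7]='i', s[8]='z', s[9]='b'
Result: 'b'


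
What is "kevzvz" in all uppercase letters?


Input string: 'kevzvz'
Operation: convert each letter to uppercase
Mapping: 'k'->'K', 'e'->'E', 'v'->'V', 'z'->'Z', 'v'->'V', 'z'->'Z'
Result: KEVZVZ


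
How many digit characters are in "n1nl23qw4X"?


Input string: 'n1nl23qw4X'
Operation: count digit characters (0-9)
Scan: 'n', '1'(digit), 'n', 'l', '2'(digit), '3'(digit), 'q', 'w', '4'(digit), 'X'
Digits found: 4
Result: 4


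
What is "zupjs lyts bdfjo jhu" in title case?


Input string: 'zupjs lyts bdfjo jhu'
Operation: capitalize first letter of each word
Word transformations: 'zupjs'->'Zupjs', 'lyts'->'Lyts', 'bdfjo'->'Bdfjo', 'jhu'->'Jhu'
Result: Zupjs Lyts Bdfjo Jhu


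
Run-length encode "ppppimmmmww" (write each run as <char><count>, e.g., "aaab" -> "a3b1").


Input: 'ppppimmmmww'
Operation: identify consecutive runs
Runs: 'pppp' -> p4, 'i' -> i1, 'mmmm' -> m4, 'ww' -> w2
Encoded: p4i1m4w2


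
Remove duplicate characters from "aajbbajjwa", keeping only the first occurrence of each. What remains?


Input: 'aajbbajjwa'
Operation: keep first occurrence of each character
Scan: s[0]='a' new -> keep; s[1]='a' seen -> skip; s[2]='j' new -> keep; s[3]='b' new -> keep; s[4]='b' seen -> skip; s[5]='a' seen -> skip; s[6]='j' seen -> skip; s[7]='j' seen -> skip; s[8]='w' new -> keep; s[9]='a' seen -> skip
Result: ajbw


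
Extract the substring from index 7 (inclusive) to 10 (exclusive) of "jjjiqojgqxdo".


Input string: 'jjjiqojgqxdo'
Operation: slice [7:10]
Extract characters: s[7]='g', s[8]='q', s[9]='x'
Result: gqx


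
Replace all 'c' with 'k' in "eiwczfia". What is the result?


Input string: 'eiwczfia'
Operation: replace 'c' with 'k'
Positions of 'c': 3
After replacement: eiwkzfia


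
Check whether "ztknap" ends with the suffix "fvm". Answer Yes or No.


Input string: 'ztknap'
Suffix to check: 'fvm'
Last 3 characters of input: 'nap'
Match: False
Result: No


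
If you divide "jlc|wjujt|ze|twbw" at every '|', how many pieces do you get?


Input string: 'jlc|wjujt|ze|twbw'
Delimiter: '|'
Split result: 'jlc', 'wjujt', 'ze', 'twbw'
Number of parts: 4


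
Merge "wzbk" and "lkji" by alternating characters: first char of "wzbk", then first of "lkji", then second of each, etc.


String 1: 'wzbk'
String 2: 'lkji'
Operation: alternate characters
Pairs: 'w'+'l', 'z'+'k', 'b'+'j', 'k'+'i'
Result: wlzkbjki


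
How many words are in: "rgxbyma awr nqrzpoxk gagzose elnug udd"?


Input string: 'rgxbyma awr nqrzpoxk gagzose elnug udd'
Operation: split by spaces
Words found: 'rgxbyma', 'awr', 'nqrzpoxk', 'gagzose', 'elnug', 'udd'
Word count: 6


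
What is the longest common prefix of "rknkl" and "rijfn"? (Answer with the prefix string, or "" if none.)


String 1: 'rknkl'
String 2: 'rijfn'
Compare position by position:
pos 0: 'r' vs 'r' match
pos 1: 'k' vs 'i' differ -> stop
Longest common prefix: "r" (length 1)


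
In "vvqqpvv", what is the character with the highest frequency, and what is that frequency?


Input: 'vvqqpvv'
Operation: tally each character
Counts: 'p':1, 'q':2, 'v':4
Maximum: 'v' appears 4 times


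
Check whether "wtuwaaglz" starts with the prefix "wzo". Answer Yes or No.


Input string: 'wtuwaaglz'
Prefix to check: 'wzo'
First 3 characters of input: 'wtu'
Match: False
Result: No


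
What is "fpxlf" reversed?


Input string: 'fpxlf'
Operation: reverse character order
Original order: 'f' -> 'p' -> 'x' -> 'l' -> 'f'
Reversed order: 'f' -> 'l' -> 'x' -> 'p' -> 'f'
Result: flxpf


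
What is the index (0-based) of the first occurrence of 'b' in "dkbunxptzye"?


Input string: 'dkbunxptzye'
Target: 'b'
Scanning left to right: s[0]='d', s[1]='k', s[2]='b'
First match at index: 2


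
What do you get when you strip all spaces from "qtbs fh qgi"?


Input string: 'qtbs fh qgi'
Operation: remove all spaces
Words: 'qtbs', 'fh', 'qgi'
Join without spaces: qtbsfhqgi


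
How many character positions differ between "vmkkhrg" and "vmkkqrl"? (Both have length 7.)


String 1: 'vmkkhrg'
String 2: 'vmkkqrl'
Compare each position: pos 0: 'v'=='v', pos 1: 'm'=='m', pos 2: 'k'=='k', pos 3: 'k'=='k', pos 4: 'h'!='q', pos 5: 'r'=='r', pos 6: 'g'!='l'
Differing positions: 2
Hamming distance: 2


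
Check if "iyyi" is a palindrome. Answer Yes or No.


Input string: 'iyyi'
Reversed: 'iyyi'
Compare pairs: s[0]='i' vs s[3]='i' (match), s[1]='y' vs s[2]='y' (match)
Palindrome: Yes


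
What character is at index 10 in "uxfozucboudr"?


Input string: 'uxfozucboudr'
Operation: get character at index 10
Index mapping: s[0]='u', s[1]='x', s[2]='f', s[3]='o', s[4]='z', s[5]='u', s[6]='c', s[7]='b', s[8]='o', s[9]='u', s[10]='d'
Result: 'd'


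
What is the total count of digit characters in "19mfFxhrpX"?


Input string: '19mfFxhrpX'
Operation: count digit characters (0-9)
Scan: '1'(digit), '9'(digit), 'm', 'f', 'F', 'x', 'h', 'r', 'p', 'X'
Digits found: 2
Result: 2


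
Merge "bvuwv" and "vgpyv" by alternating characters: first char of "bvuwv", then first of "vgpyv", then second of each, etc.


String 1: 'bvuwv'
String 2: 'vgpyv'
Operation: alternate characters
Pairs: 'b'+'v', 'v'+'g', 'u'+'p', 'w'+'y', 'v'+'v'
Result: bvvgupwyvv


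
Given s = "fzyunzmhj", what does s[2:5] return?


Input string: 'fzyunzmhj'
Operation: slice [2:5]
Extract characters: s[2]='y', s[3]='u', s[4]='n'
Result: yun


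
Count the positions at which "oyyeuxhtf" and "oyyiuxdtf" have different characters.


String 1: 'oyyeuxhtf'
String 2: 'oyyiuxdtf'
Compare each position: pos 0: 'o'=='o', pos 1: 'y'=='y', pos 2: 'y'=='y', pos 3: 'e'!='i', pos 4: 'u'=='u', pos 5: 'x'=='x', pos 6: 'h'!='d', pos 7: 't'=='t', pos 8: 'f'=='f'
Differing positions: 2
Hamming distance: 2


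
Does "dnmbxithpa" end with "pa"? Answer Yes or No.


Input string: 'dnmbxithpa'
Suffix to check: 'pa'
Last 2 characters of input: 'pa'
Match: True
Result: Yes


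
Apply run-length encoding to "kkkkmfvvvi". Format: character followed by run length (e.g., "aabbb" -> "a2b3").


Input: 'kkkkmfvvvi'
Operation: identify consecutive runs
Runs: 'kkkk' -> k4, 'm' -> m1, 'f' -> f1, 'vvv' -> v3, 'i' -> i1
Encoded: k4m1f1v3i1


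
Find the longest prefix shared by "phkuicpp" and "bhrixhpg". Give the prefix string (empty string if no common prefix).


String 1: 'phkuicpp'
String 2: 'bhrixhpg'
Compare position by position:
pos 0: 'p' vs 'b' differ -> stop
Longest common prefix: "" (length 0)


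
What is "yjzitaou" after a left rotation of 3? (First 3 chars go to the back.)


Input: 'yjzitaou', shift = 3
Operation: split at index 3 and swap parts
Front part s[0:3] = 'yjz'
Back part s[3:] = 'itaou'
Rotated = back + front = 'itaou' + 'yjz'
Result: itaouyjz


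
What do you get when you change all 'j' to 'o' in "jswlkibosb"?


Input string: 'jswlkibosb'
Operation: replace 'j' with 'o'
Positions of 'j': 0
After replacement: oswlkibosb


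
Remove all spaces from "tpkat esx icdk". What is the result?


Input string: 'tpkat esx icdk'
Operation: remove all spaces
Words: 'tpkat', 'esx', 'icdk'
Join without spaces: tpkatesxicdk


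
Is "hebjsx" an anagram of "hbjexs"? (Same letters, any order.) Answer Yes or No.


String 1: 'hbjexs' -> sorted: 'behjsx'
String 2: 'hebjsx' -> sorted: 'behjsx'
Compare sorted forms: 'behjsx' == 'behjsx'
Anagram: Yes


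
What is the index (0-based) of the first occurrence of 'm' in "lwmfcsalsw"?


Input string: 'lwmfcsalsw'
Target: 'm'
Scanning left to right: s[0]='l', s[1]='w', s[2]='m'
First match at index: 2


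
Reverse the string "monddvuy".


Input string: 'monddvuy'
Operation: reverse character order
Original order: 'm' -> 'o' -> 'n' -> 'd' -> 'd' -> 'v' -> 'u' -> 'y'
Reversed order: 'y' -> 'u' -> 'v' -> 'd' -> 'd' -> 'n' -> 'o' -> 'm'
Result: yuvddnom


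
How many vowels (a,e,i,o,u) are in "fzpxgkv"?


Input string: 'fzpxgkv'
Operation: count vowels (a, e, i, o, u)
Scan: s[0]='f', s[1]='z', s[2]='p', s[3]='x', s[4]='g', s[5]='k', s[6]='v'
Vowels found: 0
Result: 0


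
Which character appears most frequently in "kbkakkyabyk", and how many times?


Input: 'kbkakkyabyk'
Operation: tally each character
Counts: 'a':2, 'b':2, 'k':5, 'y':2
Maximum: 'k' appears 5 times


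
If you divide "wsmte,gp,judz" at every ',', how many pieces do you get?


Input string: 'wsmte,gp,judz'
Delimiter: ','
Split result: 'wsmte', 'gp', 'judz'
Number of parts: 3


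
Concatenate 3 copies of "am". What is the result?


Input string: 'am'
Operation: repeat 3 times
Concatenation: 'am' + 'am' + 'am'
Result: amamam


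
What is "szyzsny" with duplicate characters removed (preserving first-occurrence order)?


Input: 'szyzsny'
Operation: keep first occurrence of each character
Scan: s[0]='s' new -> keep; s[1]='z' new -> keep; s[2]='y' new -> keep; s[3]='z' seen -> skip; s[4]='s' seen -> skip; s[5]='n' new -> keep; s[6]='y' seen -> skip
Result: szyn


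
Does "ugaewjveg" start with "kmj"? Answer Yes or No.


Input string: 'ugaewjveg'
Prefix to check: 'kmj'
First 3 characters of input: 'uga'
Match: False
Result: No


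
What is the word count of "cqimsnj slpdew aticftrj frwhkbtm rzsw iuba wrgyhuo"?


Input string: 'cqimsnj slpdew aticftrj frwhkbtm rzsw iuba wrgyhuo'
Operation: split by spaces
Words found: 'cqimsnj', 'slpdew', 'aticftrj', 'frwhkbtm', 'rzsw', 'iuba', 'wrgyhuo'
Word count: 7


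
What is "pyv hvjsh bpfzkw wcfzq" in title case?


Input string: 'pyv hvjsh bpfzkw wcfzq'
Operation: capitalize first letter of each word
Word transformations: 'pyv'->'Pyv', 'hvjsh'->'Hvjsh', 'bpfzkw'->'Bpfzkw', 'wcfzq'->'Wcfzq'
Result: Pyv Hvjsh Bpfzkw Wcfzq


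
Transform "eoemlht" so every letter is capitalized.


Input string: 'eoemlht'
Operation: convert each letter to uppercase
Mapping: 'e'->'E', 'o'->'O', 'e'->'E', 'm'->'M', 'l'->'L', 'h'->'H', 't'->'T'
Result: EOEMLHT


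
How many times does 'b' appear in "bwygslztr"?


Input string: 'bwygslztr'
Target character: 'b'
Scan each position: s[0]='b'
Matches found at indices: 0
Total: 1


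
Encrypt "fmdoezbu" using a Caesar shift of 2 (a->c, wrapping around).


Input: 'fmdoezbu', shift = 2
Operation: for each letter, (position + 2) mod 26
Mapping: 'f'(5+2=7)->'h', 'm'(12+2=14)->'o', 'd'(3+2=5)->'f', 'o'(14+2=16)->'q', 'e'(4+2=6)->'g', 'z'(25+2=27, 27 mod 26=1)->'b', 'b'(1+2=3)->'d', 'u'(20+2=22)->'w'
Result: hofqgbdw


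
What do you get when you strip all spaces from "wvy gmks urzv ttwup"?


Input string: 'wvy gmks urzv ttwup'
Operation: remove all spaces
Words: 'wvy', 'gmks', 'urzv', 'ttwup'
Join without spaces: wvygmksurzvttwup


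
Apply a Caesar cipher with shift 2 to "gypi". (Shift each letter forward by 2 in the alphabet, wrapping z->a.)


Input: 'gypi', shift = 2
Operation: for each letter, (position + 2) mod 26
Mapping: 'g'(6+2=8)->'i', 'y'(24+2=26, 26 mod 26=0)->'a', 'p'(15+2=17)->'r', 'i'(8+2=10)->'k'
Result: iark


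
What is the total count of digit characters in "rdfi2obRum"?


Input string: 'rdfi2obRum'
Operation: count digit characters (0-9)
Scan: 'r', 'd', 'f', 'i', '2'(digit), 'o', 'b', 'R', 'u', 'm'
Digits found: 1
Result: 1


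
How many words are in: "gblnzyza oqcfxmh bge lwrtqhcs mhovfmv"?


Input string: 'gblnzyza oqcfxmh bge lwrtqhcs mhovfmv'
Operation: split by spaces
Words found: 'gblnzyza', 'oqcfxmh', 'bge', 'lwrtqhcs', 'mhovfmv'
Word count: 5


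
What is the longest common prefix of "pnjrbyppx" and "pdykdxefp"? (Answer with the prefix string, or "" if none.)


String 1: 'pnjrbyppx'
String 2: 'pdykdxefp'
Compare position by position:
pos 0: 'p' vs 'p' match
pos 1: 'n' vs 'd' differ -> stop
Longest common prefix: "p" (length 1)


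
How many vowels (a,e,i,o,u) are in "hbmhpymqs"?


Input string: 'hbmhpymqs'
Operation: count vowels (a, e, i, o, u)
Scan: s[0]='h', s[1]='b', s[2]='m', s[3]='h', s[4]='p', s[5]='y', s[6]='m', s[7]='q', s[8]='s'
Vowels found: 0
Result: 0


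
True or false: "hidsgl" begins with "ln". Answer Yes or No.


Input string: 'hidsgl'
Prefix to check: 'ln'
First 2 characters of input: 'hi'
Match: False
Result: No


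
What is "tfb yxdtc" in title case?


Input string: 'tfb yxdtc'
Operation: capitalize first letter of each word
Word transformations: 'tfb'->'Tfb', 'yxdtc'->'Yxdtc'
Result: Tfb Yxdtc


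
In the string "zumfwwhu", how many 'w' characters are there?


Input string: 'zumfwwhu'
Target character: 'w'
Scan each position: s[4]='w', s[5]='w'
Matches found at indices: 4, 5
Total: 2


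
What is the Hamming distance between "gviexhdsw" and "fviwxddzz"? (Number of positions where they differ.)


String 1: 'gviexhdsw'
String 2: 'fviwxddzz'
Compare each position: pos 0: 'g'!='f', pos 1: 'v'=='v', pos 2: 'i'=='i', pos 3: 'e'!='w', pos 4: 'x'=='x', pos 5: 'h'!='d', pos 6: 'd'=='d', pos 7: 's'!='z', pos 8: 'w'!='z'
Differing positions: 5
Hamming distance: 5


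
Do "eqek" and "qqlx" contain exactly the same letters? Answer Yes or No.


String 1: 'eqek' -> sorted: 'eekq'
String 2: 'qqlx' -> sorted: 'lqqx'
Compare sorted forms: 'eekq' != 'lqqx'
Anagram: No


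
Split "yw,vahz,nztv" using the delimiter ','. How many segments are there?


Input string: 'yw,vahz,nztv'
Delimiter: ','
Split result: 'yw', 'vahz', 'nztv'
Number of parts: 3


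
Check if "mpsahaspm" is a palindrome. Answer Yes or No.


Input string: 'mpsahaspm'
Reversed: 'mpsahaspm'
Compare pairs: s[0]='m' vs s[8]='m' (match), s[1]='p' vs s[7]='p' (match), s[2]='s' vs s[6]='s' (match), s[3]='a' vs s[5]='a' (match)
Palindrome: Yes


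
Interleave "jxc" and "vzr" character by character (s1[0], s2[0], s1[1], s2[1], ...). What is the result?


String 1: 'jxc'
String 2: 'vzr'
Operation: alternate characters
Pairs: 'j'+'v', 'x'+'z', 'c'+'r'
Result: jvxzcr


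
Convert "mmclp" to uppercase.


Input string: 'mmclp'
Operation: convert each letter to uppercase
Mapping: 'm'->'M', 'm'->'M', 'c'->'C', 'l'->'L', 'p'->'P'
Result: MMCLP


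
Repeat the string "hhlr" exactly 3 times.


Input string: 'hhlr'
Operation: repeat 3 times
Concatenation: 'hhlr' + 'hhlr' + 'hhlr'
Result: hhlrhhlrhhlr


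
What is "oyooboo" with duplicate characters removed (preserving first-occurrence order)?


Input: 'oyooboo'
Operation: keep first occurrence of each character
Scan: s[0]='o' new -> keep; s[1]='y' new -> keep; s[2]='o' seen -> skip; s[3]='o' seen -> skip; s[4]='b' new -> keep; s[5]='o' seen -> skip; s[6]='o' seen -> skip
Result: oyb


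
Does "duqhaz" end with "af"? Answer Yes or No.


Input string: 'duqhaz'
Suffix to check: 'af'
Last 2 characters of input: 'az'
Match: False
Result: No


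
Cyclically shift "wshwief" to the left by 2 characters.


Input: 'wshwief', shift = 2
Operation: split at index 2 and swap parts
Front part s[0:2] = 'ws'
Back part s[2:] = 'hwief'
Rotated = back + front = 'hwief' + 'ws'
Result: hwiefws


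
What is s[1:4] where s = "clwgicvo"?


Input string: 'clwgicvo'
Operation: slice [1:4]
Extract characters: s[1]='l', s[2]='w', s[3]='g'
Result: lwg


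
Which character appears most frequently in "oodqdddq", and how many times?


Input: 'oodqdddq'
Operation: tally each character
Counts: 'd':4, 'o':2, 'q':2
Maximum: 'd' appears 4 times


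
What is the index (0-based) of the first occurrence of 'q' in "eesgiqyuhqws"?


Input string: 'eesgiqyuhqws'
Target: 'q'
Scanning left to right: s[0]='e', s[1]='e', s[2]='s', s[3]='g', s[4]='i', s[5]='q'
First match at index: 5


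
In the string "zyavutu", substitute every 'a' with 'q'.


Input string: 'zyavutu'
Operation: replace 'a' with 'q'
Positions of 'a': 2
After replacement: zyqvutu


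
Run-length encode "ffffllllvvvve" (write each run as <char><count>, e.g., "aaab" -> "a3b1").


Input: 'ffffllllvvvve'
Operation: identify consecutive runs
Runs: 'ffff' -> f4, 'llll' -> l4, 'vvvv' -> v4, 'e' -> e1
Encoded: f4l4v4e1


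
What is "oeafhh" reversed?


Input string: 'oeafhh'
Operation: reverse character order
Original order: 'o' -> 'e' -> 'a' -> 'f' -> 'h' -> 'h'
Reversed order: 'h' -> 'h' -> 'f' -> 'a' -> 'e' -> 'o'
Result: hhfaeo


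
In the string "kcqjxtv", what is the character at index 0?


Input string: 'kcqjxtv'
Operation: get character at index 0
Index mapping: s[0]='k'
Result: 'k'


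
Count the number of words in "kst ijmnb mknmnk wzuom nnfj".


Input string: 'kst ijmnb mknmnk wzuom nnfj'
Operation: split by spaces
Words found: 'kst', 'ijmnb', 'mknmnk', 'wzuom', 'nnfj'
Word count: 5


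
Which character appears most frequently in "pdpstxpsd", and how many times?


Input: 'pdpstxpsd'
Operation: tally each character
Counts: 'd':2, 'p':3, 's':2, 't':1, 'x':1
Maximum: 'p' appears 3 times


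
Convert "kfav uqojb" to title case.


Input string: 'kfav uqojb'
Operation: capitalize first letter of each word
Word transformations: 'kfav'->'Kfav', 'uqojb'->'Uqojb'
Result: Kfav Uqojb


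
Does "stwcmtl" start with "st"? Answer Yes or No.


Input string: 'stwcmtl'
Prefix to check: 'st'
First 2 characters of input: 'st'
Match: True
Result: Yes


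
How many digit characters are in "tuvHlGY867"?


Input string: 'tuvHlGY867'
Operation: count digit characters (0-9)
Scan: 't', 'u', 'v', 'H', 'l', 'G', 'Y', '8'(digit), '6'(digit), '7'(digit)
Digits found: 3
Result: 3


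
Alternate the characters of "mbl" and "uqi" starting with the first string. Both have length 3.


String 1: 'mbl'
String 2: 'uqi'
Operation: alternate characters
Pairs: 'm'+'u', 'b'+'q', 'l'+'i'
Result: mubqli


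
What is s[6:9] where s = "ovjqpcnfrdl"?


Input string: 'ovjqpcnfrdl'
Operation: slice [6:9]
Extract characters: s[6]='n', s[7]='f', s[8]='r'
Result: nfr


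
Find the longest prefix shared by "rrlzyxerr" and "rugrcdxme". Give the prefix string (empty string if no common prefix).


String 1: 'rrlzyxerr'
String 2: 'rugrcdxme'
Compare position by position:
pos 0: 'r' vs 'r' match
pos 1: 'r' vs 'u' differ -> stop
Longest common prefix: "r" (length 1)


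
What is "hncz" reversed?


Input string: 'hncz'
Operation: reverse character order
Original order: 'h' -> 'n' -> 'c' -> 'z'
Reversed order: 'z' -> 'c' -> 'n' -> 'h'
Result: zcnh


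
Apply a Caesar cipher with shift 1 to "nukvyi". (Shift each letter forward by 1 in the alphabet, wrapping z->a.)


Input: 'nukvyi', shift = 1
Operation: for each letter, (position + 1) mod 26
Mapping: 'n'(13+1=14)->'o', 'u'(20+1=21)->'v', 'k'(10+1=11)->'l', 'v'(21+1=22)->'w', 'y'(24+1=25)->'z', 'i'(8+1=9)->'j'
Result: ovlwzj


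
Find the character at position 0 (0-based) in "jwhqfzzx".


Input string: 'jwhqfzzx'
Operation: get character at index 0
Index mapping: s[0]='j'
Result: 'j'


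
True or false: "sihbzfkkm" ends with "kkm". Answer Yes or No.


Input string: 'sihbzfkkm'
Suffix to check: 'kkm'
Last 3 characters of input: 'kkm'
Match: True
Result: Yes


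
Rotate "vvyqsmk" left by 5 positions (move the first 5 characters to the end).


Input: 'vvyqsmk', shift = 5
Operation: split at index 5 and swap parts
Front part s[0:5] = 'vvyqs'
Back part s[5:] = 'mk'
Rotated = back + front = 'mk' + 'vvyqs'
Result: mkvvyqs


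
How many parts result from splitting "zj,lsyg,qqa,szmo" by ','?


Input string: 'zj,lsyg,qqa,szmo'
Delimiter: ','
Split result: 'zj', 'lsyg', 'qqa', 'szmo'
Number of parts: 4


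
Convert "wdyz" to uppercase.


Input string: 'wdyz'
Operation: convert each letter to uppercase
Mapping: 'w'->'W', 'd'->'D', 'y'->'Y', 'z'->'Z'
Result: WDYZ


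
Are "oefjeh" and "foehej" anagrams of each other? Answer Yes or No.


String 1: 'oefjeh' -> sorted: 'eefhjo'
String 2: 'foehej' -> sorted: 'eefhjo'
Compare sorted forms: 'eefhjo' == 'eefhjo'
Anagram: Yes


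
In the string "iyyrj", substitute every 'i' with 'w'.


Input string: 'iyyrj'
Operation: replace 'i' with 'w'
Positions of 'i': 0
After replacement: wyyrj


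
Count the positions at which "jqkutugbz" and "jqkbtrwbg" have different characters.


String 1: 'jqkutugbz'
String 2: 'jqkbtrwbg'
Compare each position: pos 0: 'j'=='j', pos 1: 'q'=='q', pos 2: 'k'=='k', pos 3: 'u'!='b', pos 4: 't'=='t', pos 5: 'u'!='r', pos 6: 'g'!='w', pos 7: 'b'=='b', pos 8: 'z'!='g'
Differing positions: 4
Hamming distance: 4


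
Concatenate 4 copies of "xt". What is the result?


Input string: 'xt'
Operation: repeat 4 times
Concatenation: 'xt' + 'xt' + 'xt' + 'xt'
Result: xtxtxtxt


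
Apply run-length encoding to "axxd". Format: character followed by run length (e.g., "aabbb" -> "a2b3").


Input: 'axxd'
Operation: identify consecutive runs
Runs: 'a' -> a1, 'xx' -> x2, 'd' -> d1
Encoded: a1x2d1


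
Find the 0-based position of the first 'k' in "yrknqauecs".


Input string: 'yrknqauecs'
Target: 'k'
Scanning left to right: s[0]='y', s[1]='r', s[2]='k'
First match at index: 2


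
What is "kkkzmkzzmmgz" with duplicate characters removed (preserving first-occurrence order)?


Input: 'kkkzmkzzmmgz'
Operation: keep first occurrence of each character
Scan: s[0]='k' new -> keep; s[1]='k' seen -> skip; s[2]='k' seen -> skip; s[3]='z' new -> keep; s[4]='m' new -> keep; s[5]='k' seen -> skip; s[6]='z' seen -> skip; s[7]='z' seen -> skip; s[8]='m' seen -> skip; s[9]='m' seen -> skip; s[10]='g' new -> keep; s[11]='z' seen -> skip
Result: kzmg


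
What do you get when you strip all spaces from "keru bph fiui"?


Input string: 'keru bph fiui'
Operation: remove all spaces
Words: 'keru', 'bph', 'fiui'
Join without spaces: kerubphfiui


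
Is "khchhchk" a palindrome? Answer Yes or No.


Input string: 'khchhchk'
Reversed: 'khchhchk'
Compare pairs: s[0]='k' vs s[7]='k' (match), s[1]='h' vs s[6]='h' (match), s[2]='c' vs s[5]='c' (match), s[3]='h' vs s[4]='h' (match)
Palindrome: Yes


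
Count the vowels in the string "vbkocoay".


Input string: 'vbkocoay'
Operation: count vowels (a, e, i, o, u)
Scan: s[0]='v', s[1]='b', s[2]='k', s[3]='o' (vowel), s[4]='c', s[5]='o' (vowel), s[6]='a' (vowel), s[7]='y'
Vowels found: 3
Result: 3


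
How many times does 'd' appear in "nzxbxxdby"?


Input string: 'nzxbxxdby'
Target character: 'd'
Scan each position: s[6]='d'
Matches found at indices: 6
Total: 1


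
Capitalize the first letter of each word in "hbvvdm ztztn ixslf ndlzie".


Input string: 'hbvvdm ztztn ixslf ndlzie'
Operation: capitalize first letter of each word
Word transformations: 'hbvvdm'->'Hbvvdm', 'ztztn'->'Ztztn', 'ixslf'->'Ixslf', 'ndlzie'->'Ndlzie'
Result: Hbvvdm Ztztn Ixslf Ndlzie


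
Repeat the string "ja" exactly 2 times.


Input string: 'ja'
Operation: repeat 2 times
Concatenation: 'ja' + 'ja'
Result: jaja


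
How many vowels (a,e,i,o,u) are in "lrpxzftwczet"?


Input string: 'lrpxzftwczet'
Operation: count vowels (a, e, i, o, u)
Scan: s[0]='l', s[1]='r', s[2]='p', s[3]='x', s[4]='z', s[5]='f', s[6]='t', s[7]='w', s[8]='c', s[9]='z', s[10]='e' (vowel), s[11]='t'
Vowels found: 1
Result: 1
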